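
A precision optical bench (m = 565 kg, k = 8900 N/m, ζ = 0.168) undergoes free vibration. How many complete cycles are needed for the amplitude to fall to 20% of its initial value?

2 cycles

Logarithmic decrement δ = 2πζ/√(1 − ζ²) = 2π × 0.1680/√(1 − 0.0282) = 1.071.
x_n/x₀ = e^(−nδ) ≤ 0.2; take ln: n ≥ ln(1/0.2)/δ = 1.609/1.071 = 1.503.
So 2 complete cycles are required.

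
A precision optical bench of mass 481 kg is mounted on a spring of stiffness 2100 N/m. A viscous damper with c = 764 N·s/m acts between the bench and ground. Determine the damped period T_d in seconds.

ω_n = √(k/m) = √(2100/481) = 2.089 rad/s.
Critical damping c_c = 2√(k·m) = 2√(2100 × 481) = 2010 N·s/m, so ζ = c/c_c = 764/2010 = 0.3801.
ω_d = ω_n√(1 − ζ²) = 2.089 × √(1 − 0.144) = 1.933 rad/s.
T_d = 2π/ω_d = 3.251 s.

3.25 s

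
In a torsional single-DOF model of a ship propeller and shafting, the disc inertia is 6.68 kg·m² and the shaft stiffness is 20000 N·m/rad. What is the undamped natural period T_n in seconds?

0.115 s

ω_n = √(k_t/J) = √(20000/6.68) = √2994 = 54.72 rad/s.
T_n = 2π/ω_n = 6.283/54.72 = 0.1148 s.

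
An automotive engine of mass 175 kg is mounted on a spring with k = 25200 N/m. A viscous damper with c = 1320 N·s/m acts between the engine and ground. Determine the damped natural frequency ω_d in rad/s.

11.4 rad/s

ω_n = √(k/m) = √(25200/175) = 12.00 rad/s.
Critical damping c_c = 2√(k·m) = 2√(25200 × 175) = 4200 N·s/m, so ζ = c/c_c = 1320/4200 = 0.3143.
ω_d = ω_n√(1 − ζ²) = 12.00 × √(1 − 0.0988) = 11.39 rad/s.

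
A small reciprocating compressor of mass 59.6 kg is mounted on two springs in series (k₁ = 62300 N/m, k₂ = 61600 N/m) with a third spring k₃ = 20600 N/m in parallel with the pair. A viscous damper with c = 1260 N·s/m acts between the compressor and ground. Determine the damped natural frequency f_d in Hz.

Series pair: k_s = k₁k₂/(k₁+k₂) = (62300)(61600)/(62300 + 61600) = 30970 N/m. In parallel with k₃: k_eq = 30970 + 20600 = 51570 N/m.
ω_n = √(k_eq/m) = √(51570/59.6) = 29.42 rad/s.
Critical damping c_c = 2√(k_eq·m) = 2√(51570 × 59.6) = 3506 N·s/m, so ζ = c/c_c = 1260/3506 = 0.3593.
ω_d = ω_n√(1 − ζ²) = 29.42 × √(1 − 0.129) = 27.45 rad/s.
f_d = ω_d/(2π) = 4.369 Hz.

4.37 Hz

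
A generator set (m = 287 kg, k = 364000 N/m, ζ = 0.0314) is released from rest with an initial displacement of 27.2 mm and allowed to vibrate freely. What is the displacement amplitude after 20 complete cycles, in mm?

0.525 mm

Logarithmic decrement δ = 2πζ/√(1 − ζ²) = 2π × 0.03140/√(1 − 0.000986) = 0.1974.
After n cycles, x_n/x₀ = e^(−nδ), so x_20 = 27.2 × e^(−20 × 0.1974) = 27.2 × 0.01930 = 0.5249 mm.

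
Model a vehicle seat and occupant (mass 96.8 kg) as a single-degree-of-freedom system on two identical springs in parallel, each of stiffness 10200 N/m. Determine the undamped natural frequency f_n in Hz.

2.31 Hz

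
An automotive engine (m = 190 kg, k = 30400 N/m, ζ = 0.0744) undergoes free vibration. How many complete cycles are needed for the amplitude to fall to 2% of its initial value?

9 cycles

Logarithmic decrement δ = 2πζ/√(1 − ζ²) = 2π × 0.07440/√(1 − 0.00554) = 0.4688.
x_n/x₀ = e^(−nδ) ≤ 0.02; take ln: n ≥ ln(1/0.02)/δ = 3.912/0.4688 = 8.345.
So 9 complete cycles are required.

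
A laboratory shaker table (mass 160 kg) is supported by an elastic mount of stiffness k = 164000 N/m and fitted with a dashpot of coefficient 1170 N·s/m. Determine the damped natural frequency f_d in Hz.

ω_n = √(k/m) = √(164000/160) = 32.02 rad/s.
Critical damping c_c = 2√(k·m) = 2√(164000 × 160) = 10240 N·s/m, so ζ = c/c_c = 1170/10240 = 0.1142.
ω_d = ω_n√(1 − ζ²) = 32.02 × √(1 − 0.0130) = 31.81 rad/s.
f_d = ω_d/(2π) = 5.062 Hz.

5.06 Hz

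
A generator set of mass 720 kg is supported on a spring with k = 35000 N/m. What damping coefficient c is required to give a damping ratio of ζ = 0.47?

4720 N·s/m

c_c = 2√(k·m) = 2√(35000 × 720) = 10040 N·s/m.
c = ζ·c_c = 0.47 × 10040 = 4719 N·s/m.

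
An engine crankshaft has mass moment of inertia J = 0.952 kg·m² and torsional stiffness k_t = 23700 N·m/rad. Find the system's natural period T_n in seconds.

ω_n = √(k_t/J) = √(23700/0.952) = √24890 = 157.8 rad/s.
T_n = 2π/ω_n = 6.283/157.8 = 0.03982 s.

0.0398 s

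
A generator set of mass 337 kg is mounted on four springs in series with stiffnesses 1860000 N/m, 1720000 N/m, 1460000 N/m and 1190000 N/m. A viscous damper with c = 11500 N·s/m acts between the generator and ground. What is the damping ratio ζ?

0.509

Series springs: 1/k_eq = 1/1860000 + 1/1720000 + 1/1460000 + 1/1190000 = 2.644×10^-6, so k_eq = 378200 N/m.
ω_n = √(k_eq/m) = √(378200/337) = 33.50 rad/s.
Critical damping c_c = 2√(k_eq·m) = 2√(378200 × 337) = 22580 N·s/m, so ζ = c/c_c = 11500/22580 = 0.5093.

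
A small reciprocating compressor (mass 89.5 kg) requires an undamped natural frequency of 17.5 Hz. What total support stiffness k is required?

ω_n = 2πf_n = 2π × 17.5 = 110.0 rad/s.
k = m·ω_n² = 89.5 × 110.0² = 89.5 × 12090 = 1082000 N/m.

1080000 N/m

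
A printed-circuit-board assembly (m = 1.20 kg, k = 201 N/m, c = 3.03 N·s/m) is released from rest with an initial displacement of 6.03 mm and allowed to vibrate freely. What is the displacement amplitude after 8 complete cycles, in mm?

ζ = c/(2√(km)) = 3.03/(2√(201 × 1.20)) = 3.03/31.06 = 0.09755.
Logarithmic decrement δ = 2πζ/√(1 − ζ²) = 2π × 0.09755/√(1 − 0.00952) = 0.6159.
After n cycles, x_n/x₀ = e^(−nδ), so x_8 = 6.03 × e^(−8 × 0.6159) = 6.03 × 0.007249 = 0.04371 mm.

0.0437 mm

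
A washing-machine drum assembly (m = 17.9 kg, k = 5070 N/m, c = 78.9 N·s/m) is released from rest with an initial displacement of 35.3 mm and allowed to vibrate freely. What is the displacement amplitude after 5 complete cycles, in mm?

0.557 mm

ζ = c/(2√(km)) = 78.9/(2√(5070 × 17.9)) = 78.9/602.5 = 0.1310.
Logarithmic decrement δ = 2πζ/√(1 − ζ²) = 2π × 0.1310/√(1 − 0.0171) = 0.8300.
After n cycles, x_n/x₀ = e^(−nδ), so x_5 = 35.3 × e^(−5 × 0.8300) = 35.3 × 0.01577 = 0.5566 mm.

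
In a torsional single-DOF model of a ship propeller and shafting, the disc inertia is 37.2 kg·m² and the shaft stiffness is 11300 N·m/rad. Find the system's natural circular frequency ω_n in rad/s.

17.4 rad/s

ω_n = √(k_t/J) = √(11300/37.2) = √303.8 = 17.43 rad/s.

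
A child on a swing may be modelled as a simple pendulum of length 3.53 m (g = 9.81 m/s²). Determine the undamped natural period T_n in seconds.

For a simple pendulum ω_n = √(g/L) = √(9.81/3.53) = √2.779 = 1.667 rad/s.
T_n = 2π/ω_n = 6.283/1.667 = 3.769 s.

3.77 s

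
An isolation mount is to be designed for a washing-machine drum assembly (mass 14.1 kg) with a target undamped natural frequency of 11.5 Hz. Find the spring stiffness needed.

73600 N/m

ω_n = 2πf_n = 2π × 11.5 = 72.26 rad/s.
k = m·ω_n² = 14.1 × 72.26² = 14.1 × 5221 = 73620 N/m.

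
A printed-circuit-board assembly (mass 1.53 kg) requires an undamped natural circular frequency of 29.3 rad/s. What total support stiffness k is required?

1310 N/m

k = m·ω_n² = 1.53 × 29.30² = 1.53 × 858.5 = 1313 N/m.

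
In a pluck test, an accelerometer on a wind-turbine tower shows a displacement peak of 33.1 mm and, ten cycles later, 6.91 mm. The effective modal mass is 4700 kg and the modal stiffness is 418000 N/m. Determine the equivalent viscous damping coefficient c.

Logarithmic decrement δ = (1/n)·ln(x₀/x_n) = (1/10)·ln(33.1/6.91) = (1/10)·ln(4.790) = 0.1567.
ζ = δ/√(4π² + δ²) = 0.1567/√(39.48 + 0.0245) = 0.1567/6.285 = 0.02492.
c = ζ · 2√(km) = 0.02492 × 2√(418000 × 4700) = 0.02492 × 88650 = 2210 N·s/m.

2210 N·s/m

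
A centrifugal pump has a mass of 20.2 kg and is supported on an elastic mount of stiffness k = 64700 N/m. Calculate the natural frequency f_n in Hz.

9.01 Hz

ω_n = √(k/m) = √(64700/20.2) = √3203 = 56.59 rad/s.
f_n = ω_n/(2π) = 56.59/6.283 = 9.007 Hz.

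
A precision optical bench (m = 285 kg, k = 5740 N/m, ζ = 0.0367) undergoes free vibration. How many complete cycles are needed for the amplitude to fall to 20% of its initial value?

7 cycles

Logarithmic decrement δ = 2πζ/√(1 − ζ²) = 2π × 0.03670/√(1 − 0.00135) = 0.2307.
x_n/x₀ = e^(−nδ) ≤ 0.2; take ln: n ≥ ln(1/0.2)/δ = 1.609/0.2307 = 6.975.
So 7 complete cycles are required.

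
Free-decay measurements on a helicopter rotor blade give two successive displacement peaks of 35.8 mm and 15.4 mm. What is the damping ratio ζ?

0.133

Logarithmic decrement δ = (1/n)·ln(x₀/x_n) = (1/1)·ln(35.8/15.4) = (1/1)·ln(2.325) = 0.8436.
ζ = δ/√(4π² + δ²) = 0.8436/√(39.48 + 0.712) = 0.8436/6.340 = 0.1331.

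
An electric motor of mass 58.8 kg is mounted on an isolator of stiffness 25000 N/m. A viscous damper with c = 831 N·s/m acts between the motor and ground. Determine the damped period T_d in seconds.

0.324 s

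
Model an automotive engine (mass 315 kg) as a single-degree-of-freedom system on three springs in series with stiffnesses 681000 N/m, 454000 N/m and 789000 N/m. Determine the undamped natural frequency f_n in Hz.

4.04 Hz

Series springs: 1/k_eq = 1/681000 + 1/454000 + 1/789000 = 4.938×10^-6, so k_eq = 202500 N/m.
ω_n = √(k_eq/m) = √(202500/315) = √642.8 = 25.35 rad/s.
f_n = ω_n/(2π) = 25.35/6.283 = 4.035 Hz.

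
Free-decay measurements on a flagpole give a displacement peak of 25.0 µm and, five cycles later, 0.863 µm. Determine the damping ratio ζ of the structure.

Logarithmic decrement δ = (1/n)·ln(x₀/x_n) = (1/5)·ln(25.0/0.863) = (1/5)·ln(28.97) = 0.6732.
ζ = δ/√(4π² + δ²) = 0.6732/√(39.48 + 0.453) = 0.6732/6.319 = 0.1065.

0.107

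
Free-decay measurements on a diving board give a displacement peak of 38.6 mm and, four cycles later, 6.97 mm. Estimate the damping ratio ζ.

Logarithmic decrement δ = (1/n)·ln(x₀/x_n) = (1/4)·ln(38.6/6.97) = (1/4)·ln(5.538) = 0.4279.
ζ = δ/√(4π² + δ²) = 0.4279/√(39.48 + 0.183) = 0.4279/6.298 = 0.06795.

0.0679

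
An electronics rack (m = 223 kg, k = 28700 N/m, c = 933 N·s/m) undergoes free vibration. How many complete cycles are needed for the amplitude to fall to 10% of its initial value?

2 cycles

ζ = c/(2√(km)) = 933/(2√(28700 × 223)) = 933/5060 = 0.1844.
Logarithmic decrement δ = 2πζ/√(1 − ζ²) = 2π × 0.1844/√(1 − 0.0340) = 1.179.
x_n/x₀ = e^(−nδ) ≤ 0.1; take ln: n ≥ ln(1/0.1)/δ = 2.303/1.179 = 1.953.
So 2 complete cycles are required.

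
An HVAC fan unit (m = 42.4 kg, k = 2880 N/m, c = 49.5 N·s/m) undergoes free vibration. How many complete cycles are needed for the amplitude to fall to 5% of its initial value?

7 cycles

ζ = c/(2√(km)) = 49.5/(2√(2880 × 42.4)) = 49.5/698.9 = 0.07083.
Logarithmic decrement δ = 2πζ/√(1 − ζ²) = 2π × 0.07083/√(1 − 0.00502) = 0.4461.
x_n/x₀ = e^(−nδ) ≤ 0.05; take ln: n ≥ ln(1/0.05)/δ = 2.996/0.4461 = 6.715.
So 7 complete cycles are required.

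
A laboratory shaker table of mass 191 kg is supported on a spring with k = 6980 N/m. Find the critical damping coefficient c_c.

c_c = 2√(k·m) = 2√(6980 × 191) = 2 × 1155 = 2309 N·s/m.

2310 N·s/m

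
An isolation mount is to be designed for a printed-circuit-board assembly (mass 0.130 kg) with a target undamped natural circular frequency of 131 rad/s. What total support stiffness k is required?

2230 N/m

k = m·ω_n² = 0.130 × 131.0² = 0.130 × 17160 = 2231 N/m.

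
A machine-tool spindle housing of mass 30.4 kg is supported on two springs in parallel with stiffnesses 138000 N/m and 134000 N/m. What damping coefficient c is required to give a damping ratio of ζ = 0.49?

Parallel springs add: k_eq = 138000 + 134000 = 272000 N/m.
c_c = 2√(k_eq·m) = 2√(272000 × 30.4) = 5751 N·s/m.
c = ζ·c_c = 0.49 × 5751 = 2818 N·s/m.

2820 N·s/m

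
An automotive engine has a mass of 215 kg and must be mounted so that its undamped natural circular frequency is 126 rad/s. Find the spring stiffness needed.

k = m·ω_n² = 215 × 126.0² = 215 × 15880 = 3413000 N/m.

3410000 N/m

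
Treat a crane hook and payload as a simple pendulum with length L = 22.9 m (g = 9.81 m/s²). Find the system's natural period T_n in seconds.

9.60 s

For a simple pendulum ω_n = √(g/L) = √(9.81/22.9) = √0.4284 = 0.6545 rad/s.
T_n = 2π/ω_n = 6.283/0.6545 = 9.600 s.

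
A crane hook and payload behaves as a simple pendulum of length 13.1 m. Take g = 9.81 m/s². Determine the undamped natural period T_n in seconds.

7.26 s

For a simple pendulum ω_n = √(g/L) = √(9.81/13.1) = √0.7489 = 0.8654 rad/s.
T_n = 2π/ω_n = 6.283/0.8654 = 7.261 s.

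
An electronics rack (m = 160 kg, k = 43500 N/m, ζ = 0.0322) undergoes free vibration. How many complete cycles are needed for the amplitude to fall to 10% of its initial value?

12 cycles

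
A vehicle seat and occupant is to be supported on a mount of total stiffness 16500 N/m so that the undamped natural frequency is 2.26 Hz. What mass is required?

ω_n = 2πf_n = 2π × 2.26 = 14.20 rad/s.
m = k/ω_n² = 16500/14.20² = 16500/201.6 = 81.83 kg.

81.8 kg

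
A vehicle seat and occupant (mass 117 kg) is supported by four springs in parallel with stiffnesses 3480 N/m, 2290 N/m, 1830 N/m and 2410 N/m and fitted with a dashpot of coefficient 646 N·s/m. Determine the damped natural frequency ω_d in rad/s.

Parallel springs add: k_eq = 3480 + 2290 + 1830 + 2410 = 10010 N/m.
ω_n = √(k_eq/m) = √(10010/117) = 9.250 rad/s.
Critical damping c_c = 2√(k_eq·m) = 2√(10010 × 117) = 2164 N·s/m, so ζ = c/c_c = 646/2164 = 0.2985.
ω_d = ω_n√(1 − ζ²) = 9.250 × √(1 − 0.0891) = 8.828 rad/s.

8.83 rad/s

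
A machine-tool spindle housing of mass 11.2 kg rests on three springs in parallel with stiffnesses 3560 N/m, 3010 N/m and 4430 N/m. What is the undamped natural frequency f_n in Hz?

4.99 Hz

Parallel springs add: k_eq = 3560 + 3010 + 4430 = 11000 N/m.
ω_n = √(k_eq/m) = √(11000/11.2) = √982.1 = 31.34 rad/s.
f_n = ω_n/(2π) = 31.34/6.283 = 4.988 Hz.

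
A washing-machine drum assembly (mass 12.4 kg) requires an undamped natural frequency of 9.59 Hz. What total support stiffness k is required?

ω_n = 2πf_n = 2π × 9.59 = 60.26 rad/s.
k = m·ω_n² = 12.4 × 60.26² = 12.4 × 3631 = 45020 N/m.

45000 N/m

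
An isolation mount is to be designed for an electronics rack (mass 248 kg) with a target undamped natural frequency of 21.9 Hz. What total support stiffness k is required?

4700000 N/m

ω_n = 2πf_n = 2π × 21.9 = 137.6 rad/s.
k = m·ω_n² = 248 × 137.6² = 248 × 18930 = 4696000 N/m.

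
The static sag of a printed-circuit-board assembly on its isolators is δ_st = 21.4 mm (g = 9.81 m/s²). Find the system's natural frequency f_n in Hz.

3.41 Hz

ω_n = √(g/δ_st) = √(9.81/0.0214) = √458.4 = 21.41 rad/s.
f_n = ω_n/(2π) = 21.41/6.283 = 3.408 Hz.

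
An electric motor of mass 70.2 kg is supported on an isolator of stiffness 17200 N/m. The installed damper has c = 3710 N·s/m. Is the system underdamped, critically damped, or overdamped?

overdamped

c_c = 2√(k·m) = 2198 N·s/m; ζ = c/c_c = 3710/2198 = 1.69.
Since ζ > 1 the system is overdamped.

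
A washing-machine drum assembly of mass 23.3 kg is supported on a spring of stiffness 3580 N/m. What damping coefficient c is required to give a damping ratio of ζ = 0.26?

150 N·s/m

c_c = 2√(k·m) = 2√(3580 × 23.3) = 577.6 N·s/m.
c = ζ·c_c = 0.26 × 577.6 = 150.2 N·s/m.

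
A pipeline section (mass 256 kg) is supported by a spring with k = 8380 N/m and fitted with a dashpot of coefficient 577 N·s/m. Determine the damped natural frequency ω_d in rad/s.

5.61 rad/s

ω_n = √(k/m) = √(8380/256) = 5.721 rad/s.
Critical damping c_c = 2√(k·m) = 2√(8380 × 256) = 2929 N·s/m, so ζ = c/c_c = 577/2929 = 0.1970.
ω_d = ω_n√(1 − ζ²) = 5.721 × √(1 − 0.0388) = 5.609 rad/s.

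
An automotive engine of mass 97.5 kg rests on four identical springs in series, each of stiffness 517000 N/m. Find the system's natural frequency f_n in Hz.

Series springs: 1/k_eq = 4/517000, so k_eq = 517000/4 = 129200 N/m.
ω_n = √(k_eq/m) = √(129200/97.5) = √1326 = 36.41 rad/s.
f_n = ω_n/(2π) = 36.41/6.283 = 5.795 Hz.

5.79 Hz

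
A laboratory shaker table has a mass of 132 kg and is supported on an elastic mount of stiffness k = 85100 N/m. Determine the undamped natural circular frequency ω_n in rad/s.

ω_n = √(k/m) = √(85100/132) = √644.7 = 25.39 rad/s.

25.4 rad/s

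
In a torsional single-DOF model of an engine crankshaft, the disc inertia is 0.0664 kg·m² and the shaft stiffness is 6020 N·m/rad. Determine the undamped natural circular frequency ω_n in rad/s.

301 rad/s

ω_n = √(k_t/J) = √(6020/0.0664) = √90660 = 301.1 rad/s.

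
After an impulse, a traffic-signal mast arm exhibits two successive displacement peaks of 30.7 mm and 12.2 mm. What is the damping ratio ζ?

0.145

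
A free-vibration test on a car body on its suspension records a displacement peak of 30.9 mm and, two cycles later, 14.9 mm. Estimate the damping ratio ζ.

0.0579

Logarithmic decrement δ = (1/n)·ln(x₀/x_n) = (1/2)·ln(30.9/14.9) = (1/2)·ln(2.074) = 0.3647.
ζ = δ/√(4π² + δ²) = 0.3647/√(39.48 + 0.133) = 0.3647/6.294 = 0.05795.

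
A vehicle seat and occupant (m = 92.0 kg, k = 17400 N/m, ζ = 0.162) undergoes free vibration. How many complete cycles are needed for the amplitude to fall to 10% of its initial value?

3 cycles

Logarithmic decrement δ = 2πζ/√(1 − ζ²) = 2π × 0.1620/√(1 − 0.0262) = 1.032.
x_n/x₀ = e^(−nδ) ≤ 0.1; take ln: n ≥ ln(1/0.1)/δ = 2.303/1.032 = 2.232.
So 3 complete cycles are required.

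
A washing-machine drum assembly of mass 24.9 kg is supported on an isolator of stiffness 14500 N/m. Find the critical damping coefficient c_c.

1200 N·s/m

c_c = 2√(k·m) = 2√(14500 × 24.9) = 2 × 600.9 = 1202 N·s/m.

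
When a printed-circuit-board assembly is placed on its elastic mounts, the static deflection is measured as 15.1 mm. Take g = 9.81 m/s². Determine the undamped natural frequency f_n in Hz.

4.06 Hz

ω_n = √(g/δ_st) = √(9.81/0.0151) = √649.7 = 25.49 rad/s.
f_n = ω_n/(2π) = 25.49/6.283 = 4.057 Hz.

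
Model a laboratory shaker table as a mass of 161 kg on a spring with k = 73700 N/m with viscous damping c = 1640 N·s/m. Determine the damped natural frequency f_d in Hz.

ω_n = √(k/m) = √(73700/161) = 21.40 rad/s.
Critical damping c_c = 2√(k·m) = 2√(73700 × 161) = 6889 N·s/m, so ζ = c/c_c = 1640/6889 = 0.2380.
ω_d = ω_n√(1 − ζ²) = 21.40 × √(1 − 0.0567) = 20.78 rad/s.
f_d = ω_d/(2π) = 3.307 Hz.

3.31 Hz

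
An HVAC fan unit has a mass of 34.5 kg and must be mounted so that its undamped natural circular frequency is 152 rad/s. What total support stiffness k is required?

797000 N/m

k = m·ω_n² = 34.5 × 152.0² = 34.5 × 23100 = 797100 N/m.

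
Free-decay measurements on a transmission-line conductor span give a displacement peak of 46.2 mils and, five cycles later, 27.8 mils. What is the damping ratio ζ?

Logarithmic decrement δ = (1/n)·ln(x₀/x_n) = (1/5)·ln(46.2/27.8) = (1/5)·ln(1.662) = 0.1016.
ζ = δ/√(4π² + δ²) = 0.1016/√(39.48 + 0.0103) = 0.1016/6.284 = 0.01617.

0.0162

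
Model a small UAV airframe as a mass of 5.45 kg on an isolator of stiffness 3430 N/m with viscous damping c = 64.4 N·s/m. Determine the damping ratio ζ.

0.236

ω_n = √(k/m) = √(3430/5.45) = 25.09 rad/s.
Critical damping c_c = 2√(k·m) = 2√(3430 × 5.45) = 273.4 N·s/m, so ζ = c/c_c = 64.4/273.4 = 0.2355.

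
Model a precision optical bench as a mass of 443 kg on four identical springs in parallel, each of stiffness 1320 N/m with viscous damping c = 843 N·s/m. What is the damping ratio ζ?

0.276

Parallel springs add: k_eq = 4 × 1320 = 5280 N/m.
ω_n = √(k_eq/m) = √(5280/443) = 3.452 rad/s.
Critical damping c_c = 2√(k_eq·m) = 2√(5280 × 443) = 3059 N·s/m, so ζ = c/c_c = 843/3059 = 0.2756.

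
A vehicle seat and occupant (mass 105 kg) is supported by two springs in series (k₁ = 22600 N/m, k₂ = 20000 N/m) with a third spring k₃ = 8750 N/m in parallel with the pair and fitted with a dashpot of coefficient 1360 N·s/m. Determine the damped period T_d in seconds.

0.526 s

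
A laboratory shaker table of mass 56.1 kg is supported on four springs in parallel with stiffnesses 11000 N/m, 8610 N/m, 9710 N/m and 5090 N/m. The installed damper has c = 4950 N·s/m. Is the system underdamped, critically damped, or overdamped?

overdamped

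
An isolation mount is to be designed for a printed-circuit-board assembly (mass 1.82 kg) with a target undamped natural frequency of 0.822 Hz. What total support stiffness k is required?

48.5 N/m

ω_n = 2πf_n = 2π × 0.822 = 5.165 rad/s.
k = m·ω_n² = 1.82 × 5.165² = 1.82 × 26.67 = 48.55 N/m.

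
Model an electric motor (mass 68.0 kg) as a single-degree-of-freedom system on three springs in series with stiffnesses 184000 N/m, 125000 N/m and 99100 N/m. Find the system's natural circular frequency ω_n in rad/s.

25.0 rad/s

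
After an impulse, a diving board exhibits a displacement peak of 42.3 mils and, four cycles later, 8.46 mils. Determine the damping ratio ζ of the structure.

Logarithmic decrement δ = (1/n)·ln(x₀/x_n) = (1/4)·ln(42.3/8.46) = (1/4)·ln(5.000) = 0.4024.
ζ = δ/√(4π² + δ²) = 0.4024/√(39.48 + 0.162) = 0.4024/6.296 = 0.06391.

0.0639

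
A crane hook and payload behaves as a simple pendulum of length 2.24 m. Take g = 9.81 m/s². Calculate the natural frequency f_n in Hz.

0.333 Hz

For a simple pendulum ω_n = √(g/L) = √(9.81/2.24) = √4.379 = 2.093 rad/s.
f_n = ω_n/(2π) = 2.093/6.283 = 0.3331 Hz.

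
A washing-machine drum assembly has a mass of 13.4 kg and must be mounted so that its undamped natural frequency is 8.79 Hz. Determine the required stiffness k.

ω_n = 2πf_n = 2π × 8.79 = 55.23 rad/s.
k = m·ω_n² = 13.4 × 55.23² = 13.4 × 3050 = 40870 N/m.

40900 N/m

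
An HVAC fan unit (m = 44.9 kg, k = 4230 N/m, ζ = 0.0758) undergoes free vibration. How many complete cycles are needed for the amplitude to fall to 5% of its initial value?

Logarithmic decrement δ = 2πζ/√(1 − ζ²) = 2π × 0.07580/√(1 − 0.00575) = 0.4776.
x_n/x₀ = e^(−nδ) ≤ 0.05; take ln: n ≥ ln(1/0.05)/δ = 2.996/0.4776 = 6.272.
So 7 complete cycles are required.

7 cycles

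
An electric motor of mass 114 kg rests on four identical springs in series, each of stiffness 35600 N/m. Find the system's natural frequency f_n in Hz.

Series springs: 1/k_eq = 4/35600, so k_eq = 35600/4 = 8900 N/m.
ω_n = √(k_eq/m) = √(8900/114) = √78.07 = 8.836 rad/s.
f_n = ω_n/(2π) = 8.836/6.283 = 1.406 Hz.

1.41 Hz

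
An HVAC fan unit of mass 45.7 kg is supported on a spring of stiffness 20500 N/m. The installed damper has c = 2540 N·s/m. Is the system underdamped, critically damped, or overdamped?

overdamped

c_c = 2√(k·m) = 1936 N·s/m; ζ = c/c_c = 2540/1936 = 1.31.
Since ζ > 1 the system is overdamped.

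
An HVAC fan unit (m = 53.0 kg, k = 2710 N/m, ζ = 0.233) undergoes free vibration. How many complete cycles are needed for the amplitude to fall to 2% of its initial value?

Logarithmic decrement δ = 2πζ/√(1 − ζ²) = 2π × 0.2330/√(1 − 0.0543) = 1.505.
x_n/x₀ = e^(−nδ) ≤ 0.02; take ln: n ≥ ln(1/0.02)/δ = 3.912/1.505 = 2.599.
So 3 complete cycles are required.

3 cycles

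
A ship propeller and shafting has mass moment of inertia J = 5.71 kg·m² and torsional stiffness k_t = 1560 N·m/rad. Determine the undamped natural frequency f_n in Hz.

ω_n = √(k_t/J) = √(1560/5.71) = √273.2 = 16.53 rad/s.
f_n = ω_n/(2π) = 16.53/6.283 = 2.631 Hz.

2.63 Hz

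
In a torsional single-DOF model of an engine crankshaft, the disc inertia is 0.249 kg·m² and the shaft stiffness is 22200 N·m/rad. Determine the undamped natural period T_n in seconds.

ω_n = √(k_t/J) = √(22200/0.249) = √89160 = 298.6 rad/s.
T_n = 2π/ω_n = 6.283/298.6 = 0.02104 s.

0.0210 s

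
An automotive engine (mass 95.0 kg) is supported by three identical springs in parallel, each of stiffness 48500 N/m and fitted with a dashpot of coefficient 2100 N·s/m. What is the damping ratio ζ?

Parallel springs add: k_eq = 3 × 48500 = 145500 N/m.
ω_n = √(k_eq/m) = √(145500/95.0) = 39.14 rad/s.
Critical damping c_c = 2√(k_eq·m) = 2√(145500 × 95.0) = 7436 N·s/m, so ζ = c/c_c = 2100/7436 = 0.2824.

0.282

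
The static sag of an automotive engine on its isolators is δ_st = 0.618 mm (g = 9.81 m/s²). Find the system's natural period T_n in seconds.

0.0499 s

ω_n = √(g/δ_st) = √(9.81/0.000618) = √15870 = 126.0 rad/s.
T_n = 2π/ω_n = 6.283/126.0 = 0.04987 s.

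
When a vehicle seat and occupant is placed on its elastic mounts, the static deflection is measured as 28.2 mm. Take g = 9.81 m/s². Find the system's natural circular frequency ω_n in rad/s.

ω_n = √(g/δ_st) = √(9.81/0.0282) = √347.9 = 18.65 rad/s.

18.7 rad/s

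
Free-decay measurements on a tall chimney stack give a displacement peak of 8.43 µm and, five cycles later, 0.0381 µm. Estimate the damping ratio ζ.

Logarithmic decrement δ = (1/n)·ln(x₀/x_n) = (1/5)·ln(8.43/0.0381) = (1/5)·ln(221.3) = 1.080.
ζ = δ/√(4π² + δ²) = 1.080/√(39.48 + 1.17) = 1.080/6.375 = 0.1694.

0.169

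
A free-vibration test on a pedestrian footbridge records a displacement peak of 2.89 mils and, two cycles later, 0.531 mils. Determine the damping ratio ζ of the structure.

0.134

Logarithmic decrement δ = (1/n)·ln(x₀/x_n) = (1/2)·ln(2.89/0.531) = (1/2)·ln(5.443) = 0.8471.
ζ = δ/√(4π² + δ²) = 0.8471/√(39.48 + 0.718) = 0.8471/6.340 = 0.1336.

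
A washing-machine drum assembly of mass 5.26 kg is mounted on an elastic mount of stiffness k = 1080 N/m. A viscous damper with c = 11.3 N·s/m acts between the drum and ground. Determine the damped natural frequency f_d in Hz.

2.27 Hz

ω_n = √(k/m) = √(1080/5.26) = 14.33 rad/s.
Critical damping c_c = 2√(k·m) = 2√(1080 × 5.26) = 150.7 N·s/m, so ζ = c/c_c = 11.3/150.7 = 0.07496.
ω_d = ω_n√(1 − ζ²) = 14.33 × √(1 − 0.00562) = 14.29 rad/s.
f_d = ω_d/(2π) = 2.274 Hz.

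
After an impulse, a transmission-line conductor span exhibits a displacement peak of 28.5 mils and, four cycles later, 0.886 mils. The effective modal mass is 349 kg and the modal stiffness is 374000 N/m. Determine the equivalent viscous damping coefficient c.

3130 N·s/m

Logarithmic decrement δ = (1/n)·ln(x₀/x_n) = (1/4)·ln(28.5/0.886) = (1/4)·ln(32.17) = 0.8677.
ζ = δ/√(4π² + δ²) = 0.8677/√(39.48 + 0.753) = 0.8677/6.343 = 0.1368.
c = ζ · 2√(km) = 0.1368 × 2√(374000 × 349) = 0.1368 × 22850 = 3126 N·s/m.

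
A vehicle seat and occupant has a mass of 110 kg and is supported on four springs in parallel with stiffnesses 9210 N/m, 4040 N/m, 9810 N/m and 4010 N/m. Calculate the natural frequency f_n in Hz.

2.50 Hz

Parallel springs add: k_eq = 9210 + 4040 + 9810 + 4010 = 27070 N/m.
ω_n = √(k_eq/m) = √(27070/110) = √246.1 = 15.69 rad/s.
f_n = ω_n/(2π) = 15.69/6.283 = 2.497 Hz.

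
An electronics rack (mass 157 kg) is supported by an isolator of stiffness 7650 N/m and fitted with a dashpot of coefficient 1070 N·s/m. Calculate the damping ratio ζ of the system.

ω_n = √(k/m) = √(7650/157) = 6.980 rad/s.
Critical damping c_c = 2√(k·m) = 2√(7650 × 157) = 2192 N·s/m, so ζ = c/c_c = 1070/2192 = 0.4882.

0.488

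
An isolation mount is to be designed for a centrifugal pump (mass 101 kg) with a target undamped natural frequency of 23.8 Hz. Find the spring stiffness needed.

ω_n = 2πf_n = 2π × 23.8 = 149.5 rad/s.
k = m·ω_n² = 101 × 149.5² = 101 × 22360 = 2259000 N/m.

2260000 N/m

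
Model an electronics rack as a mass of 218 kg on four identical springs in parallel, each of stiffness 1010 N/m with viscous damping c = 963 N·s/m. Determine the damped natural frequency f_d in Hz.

Parallel springs add: k_eq = 4 × 1010 = 4040 N/m.
ω_n = √(k_eq/m) = √(4040/218) = 4.305 rad/s.
Critical damping c_c = 2√(k_eq·m) = 2√(4040 × 218) = 1877 N·s/m, so ζ = c/c_c = 963/1877 = 0.5131.
ω_d = ω_n√(1 − ζ²) = 4.305 × √(1 − 0.263) = 3.695 rad/s.
f_d = ω_d/(2π) = 0.5881 Hz.

0.588 Hz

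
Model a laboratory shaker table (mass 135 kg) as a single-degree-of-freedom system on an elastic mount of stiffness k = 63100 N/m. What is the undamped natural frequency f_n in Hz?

3.44 Hz

ω_n = √(k/m) = √(63100/135) = √467.4 = 21.62 rad/s.
f_n = ω_n/(2π) = 21.62/6.283 = 3.441 Hz.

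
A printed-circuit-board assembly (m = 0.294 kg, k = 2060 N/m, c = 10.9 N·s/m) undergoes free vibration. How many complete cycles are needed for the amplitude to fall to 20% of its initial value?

ζ = c/(2√(km)) = 10.9/(2√(2060 × 0.294)) = 10.9/49.22 = 0.2215.
Logarithmic decrement δ = 2πζ/√(1 − ζ²) = 2π × 0.2215/√(1 − 0.0490) = 1.427.
x_n/x₀ = e^(−nδ) ≤ 0.2; take ln: n ≥ ln(1/0.2)/δ = 1.609/1.427 = 1.128.
So 2 complete cycles are required.

2 cycles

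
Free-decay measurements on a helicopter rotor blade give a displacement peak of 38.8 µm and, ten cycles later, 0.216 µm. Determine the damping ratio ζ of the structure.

0.0823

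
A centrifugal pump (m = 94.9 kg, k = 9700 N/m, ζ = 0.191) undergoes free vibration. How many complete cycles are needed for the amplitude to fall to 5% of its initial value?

Logarithmic decrement δ = 2πζ/√(1 − ζ²) = 2π × 0.1910/√(1 − 0.0365) = 1.223.
x_n/x₀ = e^(−nδ) ≤ 0.05; take ln: n ≥ ln(1/0.05)/δ = 2.996/1.223 = 2.450.
So 3 complete cycles are required.

3 cycles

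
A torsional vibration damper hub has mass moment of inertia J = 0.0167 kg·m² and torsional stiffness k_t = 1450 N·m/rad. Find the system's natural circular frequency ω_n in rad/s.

295 rad/s

ω_n = √(k_t/J) = √(1450/0.0167) = √86830 = 294.7 rad/s.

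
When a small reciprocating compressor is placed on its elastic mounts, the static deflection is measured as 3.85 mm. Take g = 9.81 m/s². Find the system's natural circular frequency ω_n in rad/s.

ω_n = √(g/δ_st) = √(9.81/0.00385) = √2548 = 50.48 rad/s.

50.5 rad/s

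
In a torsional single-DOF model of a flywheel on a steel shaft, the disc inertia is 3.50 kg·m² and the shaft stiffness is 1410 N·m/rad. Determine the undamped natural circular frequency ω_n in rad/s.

20.1 rad/s

ω_n = √(k_t/J) = √(1410/3.50) = √402.9 = 20.07 rad/s.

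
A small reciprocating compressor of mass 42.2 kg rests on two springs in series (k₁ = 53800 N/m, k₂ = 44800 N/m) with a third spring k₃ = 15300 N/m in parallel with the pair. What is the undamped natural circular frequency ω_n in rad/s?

30.7 rad/s

Series pair: k_s = k₁k₂/(k₁+k₂) = (53800)(44800)/(53800 + 44800) = 24440 N/m. In parallel with k₃: k_eq = 24440 + 15300 = 39740 N/m.
ω_n = √(k_eq/m) = √(39740/42.2) = √941.8 = 30.69 rad/s.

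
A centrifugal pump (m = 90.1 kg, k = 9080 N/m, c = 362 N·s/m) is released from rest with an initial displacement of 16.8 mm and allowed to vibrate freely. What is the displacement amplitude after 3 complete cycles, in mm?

ζ = c/(2√(km)) = 362/(2√(9080 × 90.1)) = 362/1809 = 0.2001.
Logarithmic decrement δ = 2πζ/√(1 − ζ²) = 2π × 0.2001/√(1 − 0.0400) = 1.283.
After n cycles, x_n/x₀ = e^(−nδ), so x_3 = 16.8 × e^(−3 × 1.283) = 16.8 × 0.02128 = 0.3575 mm.

0.358 mm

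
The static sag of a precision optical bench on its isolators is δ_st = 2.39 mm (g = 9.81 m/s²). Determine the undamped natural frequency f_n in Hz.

ω_n = √(g/δ_st) = √(9.81/0.00239) = √4105 = 64.07 rad/s.
f_n = ω_n/(2π) = 64.07/6.283 = 10.20 Hz.

10.2 Hz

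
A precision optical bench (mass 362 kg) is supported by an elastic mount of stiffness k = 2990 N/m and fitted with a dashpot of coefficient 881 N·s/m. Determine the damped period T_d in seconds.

2.41 s

ω_n = √(k/m) = √(2990/362) = 2.874 rad/s.
Critical damping c_c = 2√(k·m) = 2√(2990 × 362) = 2081 N·s/m, so ζ = c/c_c = 881/2081 = 0.4234.
ω_d = ω_n√(1 − ζ²) = 2.874 × √(1 − 0.179) = 2.604 rad/s.
T_d = 2π/ω_d = 2.413 s.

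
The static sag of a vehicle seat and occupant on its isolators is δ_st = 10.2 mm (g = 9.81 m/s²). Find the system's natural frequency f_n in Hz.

4.94 Hz

ω_n = √(g/δ_st) = √(9.81/0.0102) = √961.8 = 31.01 rad/s.
f_n = ω_n/(2π) = 31.01/6.283 = 4.936 Hz.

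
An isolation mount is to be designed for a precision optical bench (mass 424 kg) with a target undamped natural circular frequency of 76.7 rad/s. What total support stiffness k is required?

k = m·ω_n² = 424 × 76.70² = 424 × 5883 = 2494000 N/m.

2490000 N/m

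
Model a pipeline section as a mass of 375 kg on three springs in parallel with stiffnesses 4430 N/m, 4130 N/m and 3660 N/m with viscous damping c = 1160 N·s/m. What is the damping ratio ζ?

0.271

Parallel springs add: k_eq = 4430 + 4130 + 3660 = 12220 N/m.
ω_n = √(k_eq/m) = √(12220/375) = 5.708 rad/s.
Critical damping c_c = 2√(k_eq·m) = 2√(12220 × 375) = 4281 N·s/m, so ζ = c/c_c = 1160/4281 = 0.2709.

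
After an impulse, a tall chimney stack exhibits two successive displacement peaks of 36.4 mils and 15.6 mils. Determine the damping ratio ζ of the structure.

0.134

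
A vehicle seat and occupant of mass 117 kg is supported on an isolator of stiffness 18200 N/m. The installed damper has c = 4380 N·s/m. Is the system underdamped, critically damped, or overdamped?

c_c = 2√(k·m) = 2918 N·s/m; ζ = c/c_c = 4380/2918 = 1.50.
Since ζ > 1 the system is overdamped.

overdamped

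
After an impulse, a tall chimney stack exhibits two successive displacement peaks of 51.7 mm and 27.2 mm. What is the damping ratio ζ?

0.102

Logarithmic decrement δ = (1/n)·ln(x₀/x_n) = (1/1)·ln(51.7/27.2) = (1/1)·ln(1.901) = 0.6422.
ζ = δ/√(4π² + δ²) = 0.6422/√(39.48 + 0.412) = 0.6422/6.316 = 0.1017.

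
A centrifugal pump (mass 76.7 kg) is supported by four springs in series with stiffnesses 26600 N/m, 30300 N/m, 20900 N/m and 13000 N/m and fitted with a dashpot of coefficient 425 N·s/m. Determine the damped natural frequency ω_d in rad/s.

7.68 rad/s

Series springs: 1/k_eq = 1/26600 + 1/30300 + 1/20900 + 1/13000 = 0.0001954, so k_eq = 5119 N/m.
ω_n = √(k_eq/m) = √(5119/76.7) = 8.169 rad/s.
Critical damping c_c = 2√(k_eq·m) = 2√(5119 × 76.7) = 1253 N·s/m, so ζ = c/c_c = 425/1253 = 0.3391.
ω_d = ω_n√(1 − ζ²) = 8.169 × √(1 − 0.115) = 7.685 rad/s.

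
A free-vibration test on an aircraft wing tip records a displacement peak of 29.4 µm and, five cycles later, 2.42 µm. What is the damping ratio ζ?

Logarithmic decrement δ = (1/n)·ln(x₀/x_n) = (1/5)·ln(29.4/2.42) = (1/5)·ln(12.15) = 0.4994.
ζ = δ/√(4π² + δ²) = 0.4994/√(39.48 + 0.249) = 0.4994/6.303 = 0.07924.

0.0792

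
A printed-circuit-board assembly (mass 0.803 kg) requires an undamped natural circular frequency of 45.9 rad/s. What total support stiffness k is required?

k = m·ω_n² = 0.803 × 45.90² = 0.803 × 2107 = 1692 N/m.

1690 N/m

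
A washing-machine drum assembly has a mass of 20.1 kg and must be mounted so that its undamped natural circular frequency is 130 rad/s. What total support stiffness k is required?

k = m·ω_n² = 20.1 × 130.0² = 20.1 × 16900 = 339700 N/m.

340000 N/m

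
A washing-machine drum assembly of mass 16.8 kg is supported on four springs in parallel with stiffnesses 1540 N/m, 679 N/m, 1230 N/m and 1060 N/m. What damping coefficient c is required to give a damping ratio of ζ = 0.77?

Parallel springs add: k_eq = 1540 + 679 + 1230 + 1060 = 4509 N/m.
c_c = 2√(k_eq·m) = 2√(4509 × 16.8) = 550.5 N·s/m.
c = ζ·c_c = 0.77 × 550.5 = 423.9 N·s/m.

424 N·s/m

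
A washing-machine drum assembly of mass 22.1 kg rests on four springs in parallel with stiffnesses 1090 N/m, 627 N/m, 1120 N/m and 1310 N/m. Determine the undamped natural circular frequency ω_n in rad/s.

Parallel springs add: k_eq = 1090 + 627 + 1120 + 1310 = 4147 N/m.
ω_n = √(k_eq/m) = √(4147/22.1) = √187.6 = 13.70 rad/s.

13.7 rad/s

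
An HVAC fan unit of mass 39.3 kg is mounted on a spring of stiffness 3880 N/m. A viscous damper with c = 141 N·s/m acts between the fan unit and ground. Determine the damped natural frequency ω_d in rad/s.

ω_n = √(k/m) = √(3880/39.3) = 9.936 rad/s.
Critical damping c_c = 2√(k·m) = 2√(3880 × 39.3) = 781.0 N·s/m, so ζ = c/c_c = 141/781.0 = 0.1805.
ω_d = ω_n√(1 − ζ²) = 9.936 × √(1 − 0.0326) = 9.773 rad/s.

9.77 rad/s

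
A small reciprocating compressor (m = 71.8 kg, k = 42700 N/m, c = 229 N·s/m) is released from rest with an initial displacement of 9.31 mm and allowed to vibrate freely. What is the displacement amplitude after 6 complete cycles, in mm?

0.787 mm

ζ = c/(2√(km)) = 229/(2√(42700 × 71.8)) = 229/3502 = 0.06539.
Logarithmic decrement δ = 2πζ/√(1 − ζ²) = 2π × 0.06539/√(1 − 0.00428) = 0.4118.
After n cycles, x_n/x₀ = e^(−nδ), so x_6 = 9.31 × e^(−6 × 0.4118) = 9.31 × 0.08454 = 0.7871 mm.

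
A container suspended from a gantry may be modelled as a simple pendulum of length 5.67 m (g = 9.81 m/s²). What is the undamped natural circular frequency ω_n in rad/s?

1.32 rad/s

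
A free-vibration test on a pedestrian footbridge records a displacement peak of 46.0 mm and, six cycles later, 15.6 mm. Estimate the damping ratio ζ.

0.0287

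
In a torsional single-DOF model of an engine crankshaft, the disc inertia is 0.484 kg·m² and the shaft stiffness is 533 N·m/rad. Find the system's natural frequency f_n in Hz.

ω_n = √(k_t/J) = √(533/0.484) = √1101 = 33.18 rad/s.
f_n = ω_n/(2π) = 33.18/6.283 = 5.282 Hz.

5.28 Hz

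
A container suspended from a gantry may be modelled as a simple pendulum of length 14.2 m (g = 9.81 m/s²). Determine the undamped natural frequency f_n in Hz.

0.132 Hz

For a simple pendulum ω_n = √(g/L) = √(9.81/14.2) = √0.6908 = 0.8312 rad/s.
f_n = ω_n/(2π) = 0.8312/6.283 = 0.1323 Hz.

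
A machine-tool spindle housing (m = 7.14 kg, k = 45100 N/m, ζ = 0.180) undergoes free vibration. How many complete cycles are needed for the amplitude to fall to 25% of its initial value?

Logarithmic decrement δ = 2πζ/√(1 − ζ²) = 2π × 0.1800/√(1 − 0.0324) = 1.150.
x_n/x₀ = e^(−nδ) ≤ 0.25; take ln: n ≥ ln(1/0.25)/δ = 1.386/1.150 = 1.206.
So 2 complete cycles are required.

2 cycles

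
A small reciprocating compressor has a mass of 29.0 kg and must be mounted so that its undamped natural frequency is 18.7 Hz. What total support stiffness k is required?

400000 N/m

ω_n = 2πf_n = 2π × 18.7 = 117.5 rad/s.
k = m·ω_n² = 29.0 × 117.5² = 29.0 × 13810 = 400400 N/m.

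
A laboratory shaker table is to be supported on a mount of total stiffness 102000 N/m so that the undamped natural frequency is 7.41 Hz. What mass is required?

47.1 kg

ω_n = 2πf_n = 2π × 7.41 = 46.56 rad/s.
m = k/ω_n² = 102000/46.56² = 102000/2168 = 47.05 kg.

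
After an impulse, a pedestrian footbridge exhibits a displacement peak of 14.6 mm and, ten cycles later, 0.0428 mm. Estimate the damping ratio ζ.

0.0924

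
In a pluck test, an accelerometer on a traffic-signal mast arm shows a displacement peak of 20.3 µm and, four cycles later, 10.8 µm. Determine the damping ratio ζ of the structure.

0.0251

Logarithmic decrement δ = (1/n)·ln(x₀/x_n) = (1/4)·ln(20.3/10.8) = (1/4)·ln(1.880) = 0.1578.
ζ = δ/√(4π² + δ²) = 0.1578/√(39.48 + 0.0249) = 0.1578/6.285 = 0.02510.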